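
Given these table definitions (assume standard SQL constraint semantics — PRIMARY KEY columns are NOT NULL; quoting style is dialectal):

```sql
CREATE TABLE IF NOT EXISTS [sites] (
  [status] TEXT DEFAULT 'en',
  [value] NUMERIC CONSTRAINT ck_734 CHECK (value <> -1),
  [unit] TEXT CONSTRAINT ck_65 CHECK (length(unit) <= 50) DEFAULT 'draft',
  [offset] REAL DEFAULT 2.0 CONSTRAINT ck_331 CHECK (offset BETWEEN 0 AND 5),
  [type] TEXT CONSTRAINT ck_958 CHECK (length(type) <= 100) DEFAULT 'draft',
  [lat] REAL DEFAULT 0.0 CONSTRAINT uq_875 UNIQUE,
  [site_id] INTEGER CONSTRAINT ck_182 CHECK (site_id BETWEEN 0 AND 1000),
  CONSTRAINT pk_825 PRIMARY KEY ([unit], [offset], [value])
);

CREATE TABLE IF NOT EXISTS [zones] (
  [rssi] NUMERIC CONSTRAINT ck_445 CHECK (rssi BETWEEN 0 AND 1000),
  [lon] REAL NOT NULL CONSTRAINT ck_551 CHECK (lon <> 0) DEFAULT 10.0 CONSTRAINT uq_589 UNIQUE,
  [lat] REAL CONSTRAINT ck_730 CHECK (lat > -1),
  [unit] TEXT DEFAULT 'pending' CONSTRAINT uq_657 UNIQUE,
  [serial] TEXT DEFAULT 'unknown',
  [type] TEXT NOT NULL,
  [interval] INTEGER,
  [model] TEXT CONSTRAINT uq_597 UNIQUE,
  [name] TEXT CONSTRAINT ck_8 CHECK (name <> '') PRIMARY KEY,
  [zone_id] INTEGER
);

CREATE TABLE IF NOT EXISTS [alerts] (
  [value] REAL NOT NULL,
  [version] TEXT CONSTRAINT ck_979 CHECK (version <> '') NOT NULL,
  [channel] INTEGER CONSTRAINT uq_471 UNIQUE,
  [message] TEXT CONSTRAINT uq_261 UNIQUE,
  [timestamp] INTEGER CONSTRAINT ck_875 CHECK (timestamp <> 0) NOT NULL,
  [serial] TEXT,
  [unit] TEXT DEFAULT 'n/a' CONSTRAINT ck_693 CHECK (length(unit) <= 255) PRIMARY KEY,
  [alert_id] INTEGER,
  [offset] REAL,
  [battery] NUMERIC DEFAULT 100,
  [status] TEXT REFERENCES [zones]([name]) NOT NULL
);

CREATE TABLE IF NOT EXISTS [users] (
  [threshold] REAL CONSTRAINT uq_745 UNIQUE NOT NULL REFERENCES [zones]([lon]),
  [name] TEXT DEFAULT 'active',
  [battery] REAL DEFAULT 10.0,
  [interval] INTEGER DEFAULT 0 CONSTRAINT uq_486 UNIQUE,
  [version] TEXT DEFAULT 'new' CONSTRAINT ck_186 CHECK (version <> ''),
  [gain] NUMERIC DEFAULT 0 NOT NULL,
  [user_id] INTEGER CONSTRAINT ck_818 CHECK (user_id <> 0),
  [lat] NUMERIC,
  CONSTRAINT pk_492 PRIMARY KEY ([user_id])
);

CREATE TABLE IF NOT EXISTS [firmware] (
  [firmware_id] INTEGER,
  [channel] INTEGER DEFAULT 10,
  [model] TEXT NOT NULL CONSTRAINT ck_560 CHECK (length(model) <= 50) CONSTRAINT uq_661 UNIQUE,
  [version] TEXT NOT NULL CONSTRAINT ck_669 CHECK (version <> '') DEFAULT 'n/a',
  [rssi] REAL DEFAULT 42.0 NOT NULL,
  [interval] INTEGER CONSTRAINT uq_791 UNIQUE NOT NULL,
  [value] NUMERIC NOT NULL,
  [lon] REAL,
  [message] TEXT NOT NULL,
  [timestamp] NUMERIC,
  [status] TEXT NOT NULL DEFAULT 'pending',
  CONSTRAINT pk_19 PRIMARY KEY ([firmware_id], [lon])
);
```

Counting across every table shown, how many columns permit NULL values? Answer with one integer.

24

sites: 4 nullable (status, type, lat, site_id — PK (unit, offset, value) and explicit NOT NULL columns excluded).
zones: 7 nullable (rssi, lat, unit, serial, interval, model, zone_id — PK (name) and explicit NOT NULL columns excluded).
alerts: 6 nullable (channel, message, serial, alert_id, offset, battery — PK (unit) and explicit NOT NULL columns excluded).
users: 5 nullable (name, battery, interval, version, lat — PK (user_id) and explicit NOT NULL columns excluded).
firmware: 2 nullable (channel, timestamp — PK (firmware_id, lon) and explicit NOT NULL columns excluded).
Total: 4 + 7 + 6 + 5 + 2 = 24.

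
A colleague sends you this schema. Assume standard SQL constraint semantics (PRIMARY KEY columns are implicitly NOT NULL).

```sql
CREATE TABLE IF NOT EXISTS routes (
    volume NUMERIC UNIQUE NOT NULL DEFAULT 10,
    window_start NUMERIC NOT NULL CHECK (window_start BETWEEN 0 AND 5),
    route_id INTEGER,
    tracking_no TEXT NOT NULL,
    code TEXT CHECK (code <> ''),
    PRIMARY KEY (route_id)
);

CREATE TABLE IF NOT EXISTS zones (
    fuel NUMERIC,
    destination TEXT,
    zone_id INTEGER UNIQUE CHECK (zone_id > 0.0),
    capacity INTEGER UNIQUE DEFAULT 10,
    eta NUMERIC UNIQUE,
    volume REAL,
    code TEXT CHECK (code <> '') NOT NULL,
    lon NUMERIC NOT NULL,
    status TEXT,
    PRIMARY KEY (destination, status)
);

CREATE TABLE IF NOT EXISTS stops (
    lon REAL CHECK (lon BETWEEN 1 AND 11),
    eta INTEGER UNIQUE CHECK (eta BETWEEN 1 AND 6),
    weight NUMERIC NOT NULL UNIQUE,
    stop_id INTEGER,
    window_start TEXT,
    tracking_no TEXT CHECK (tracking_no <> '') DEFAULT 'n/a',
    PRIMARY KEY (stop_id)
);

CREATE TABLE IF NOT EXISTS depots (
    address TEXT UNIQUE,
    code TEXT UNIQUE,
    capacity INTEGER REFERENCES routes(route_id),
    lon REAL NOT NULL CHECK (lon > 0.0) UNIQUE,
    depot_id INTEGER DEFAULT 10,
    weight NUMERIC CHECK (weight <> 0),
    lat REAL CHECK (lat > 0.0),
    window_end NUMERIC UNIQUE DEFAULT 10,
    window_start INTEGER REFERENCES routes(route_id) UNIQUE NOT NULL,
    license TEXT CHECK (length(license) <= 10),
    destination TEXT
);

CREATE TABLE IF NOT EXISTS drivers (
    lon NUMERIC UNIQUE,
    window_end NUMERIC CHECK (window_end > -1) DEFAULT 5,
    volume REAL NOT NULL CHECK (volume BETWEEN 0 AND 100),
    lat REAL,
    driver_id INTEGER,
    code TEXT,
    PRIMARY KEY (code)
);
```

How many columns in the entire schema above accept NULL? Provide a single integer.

23

routes: 1 nullable (code — PK (route_id) and explicit NOT NULL columns excluded).
zones: 5 nullable (fuel, zone_id, capacity, eta, volume — PK (destination, status) and explicit NOT NULL columns excluded).
stops: 4 nullable (lon, eta, window_start, tracking_no — PK (stop_id) and explicit NOT NULL columns excluded).
depots: 9 nullable (address, code, capacity, depot_id, weight, lat, window_end, license, destination — PK none and explicit NOT NULL columns excluded).
drivers: 4 nullable (lon, window_end, lat, driver_id — PK (code) and explicit NOT NULL columns excluded).
Total: 1 + 5 + 4 + 9 + 4 = 23.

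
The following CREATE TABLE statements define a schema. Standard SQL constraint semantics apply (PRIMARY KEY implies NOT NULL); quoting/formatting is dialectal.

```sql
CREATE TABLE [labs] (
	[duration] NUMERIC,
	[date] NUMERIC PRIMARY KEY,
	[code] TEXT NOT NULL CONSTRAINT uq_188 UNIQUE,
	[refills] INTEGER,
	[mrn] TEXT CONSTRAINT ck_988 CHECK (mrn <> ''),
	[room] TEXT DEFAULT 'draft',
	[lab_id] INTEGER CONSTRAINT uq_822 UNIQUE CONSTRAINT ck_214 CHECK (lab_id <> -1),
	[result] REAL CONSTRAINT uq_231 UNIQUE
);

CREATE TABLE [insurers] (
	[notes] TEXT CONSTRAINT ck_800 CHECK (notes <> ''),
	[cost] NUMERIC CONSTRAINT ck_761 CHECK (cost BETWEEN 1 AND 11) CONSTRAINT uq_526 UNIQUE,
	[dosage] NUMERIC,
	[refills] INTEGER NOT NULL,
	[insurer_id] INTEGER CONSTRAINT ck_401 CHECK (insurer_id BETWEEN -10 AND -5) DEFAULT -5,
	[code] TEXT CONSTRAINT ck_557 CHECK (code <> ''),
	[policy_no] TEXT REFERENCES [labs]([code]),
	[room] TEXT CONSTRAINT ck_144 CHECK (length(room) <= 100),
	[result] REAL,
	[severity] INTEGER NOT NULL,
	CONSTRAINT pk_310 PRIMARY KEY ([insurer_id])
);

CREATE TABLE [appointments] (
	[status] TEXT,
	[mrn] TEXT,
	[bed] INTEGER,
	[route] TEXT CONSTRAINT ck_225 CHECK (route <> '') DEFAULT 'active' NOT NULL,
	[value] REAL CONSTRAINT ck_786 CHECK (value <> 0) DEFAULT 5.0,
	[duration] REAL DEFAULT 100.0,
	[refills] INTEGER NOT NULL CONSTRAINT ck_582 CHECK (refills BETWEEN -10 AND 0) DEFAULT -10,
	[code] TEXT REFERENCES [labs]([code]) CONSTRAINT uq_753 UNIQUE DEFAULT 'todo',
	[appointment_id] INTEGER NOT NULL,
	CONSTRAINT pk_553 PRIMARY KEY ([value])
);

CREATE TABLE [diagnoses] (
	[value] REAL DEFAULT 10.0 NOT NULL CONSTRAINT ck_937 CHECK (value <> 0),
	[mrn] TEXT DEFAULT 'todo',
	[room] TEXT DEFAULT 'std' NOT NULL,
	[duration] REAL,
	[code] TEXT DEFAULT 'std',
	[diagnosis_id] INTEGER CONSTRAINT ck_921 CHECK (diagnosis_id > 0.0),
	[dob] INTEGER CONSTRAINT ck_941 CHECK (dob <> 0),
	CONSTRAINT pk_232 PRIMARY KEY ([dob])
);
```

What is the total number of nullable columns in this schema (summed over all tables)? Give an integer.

22

labs: 6 nullable (duration, refills, mrn, room, lab_id, result — PK (date) and explicit NOT NULL columns excluded).
insurers: 7 nullable (notes, cost, dosage, code, policy_no, room, result — PK (insurer_id) and explicit NOT NULL columns excluded).
appointments: 5 nullable (status, mrn, bed, duration, code — PK (value) and explicit NOT NULL columns excluded).
diagnoses: 4 nullable (mrn, duration, code, diagnosis_id — PK (dob) and explicit NOT NULL columns excluded).
Total: 6 + 7 + 5 + 4 = 22.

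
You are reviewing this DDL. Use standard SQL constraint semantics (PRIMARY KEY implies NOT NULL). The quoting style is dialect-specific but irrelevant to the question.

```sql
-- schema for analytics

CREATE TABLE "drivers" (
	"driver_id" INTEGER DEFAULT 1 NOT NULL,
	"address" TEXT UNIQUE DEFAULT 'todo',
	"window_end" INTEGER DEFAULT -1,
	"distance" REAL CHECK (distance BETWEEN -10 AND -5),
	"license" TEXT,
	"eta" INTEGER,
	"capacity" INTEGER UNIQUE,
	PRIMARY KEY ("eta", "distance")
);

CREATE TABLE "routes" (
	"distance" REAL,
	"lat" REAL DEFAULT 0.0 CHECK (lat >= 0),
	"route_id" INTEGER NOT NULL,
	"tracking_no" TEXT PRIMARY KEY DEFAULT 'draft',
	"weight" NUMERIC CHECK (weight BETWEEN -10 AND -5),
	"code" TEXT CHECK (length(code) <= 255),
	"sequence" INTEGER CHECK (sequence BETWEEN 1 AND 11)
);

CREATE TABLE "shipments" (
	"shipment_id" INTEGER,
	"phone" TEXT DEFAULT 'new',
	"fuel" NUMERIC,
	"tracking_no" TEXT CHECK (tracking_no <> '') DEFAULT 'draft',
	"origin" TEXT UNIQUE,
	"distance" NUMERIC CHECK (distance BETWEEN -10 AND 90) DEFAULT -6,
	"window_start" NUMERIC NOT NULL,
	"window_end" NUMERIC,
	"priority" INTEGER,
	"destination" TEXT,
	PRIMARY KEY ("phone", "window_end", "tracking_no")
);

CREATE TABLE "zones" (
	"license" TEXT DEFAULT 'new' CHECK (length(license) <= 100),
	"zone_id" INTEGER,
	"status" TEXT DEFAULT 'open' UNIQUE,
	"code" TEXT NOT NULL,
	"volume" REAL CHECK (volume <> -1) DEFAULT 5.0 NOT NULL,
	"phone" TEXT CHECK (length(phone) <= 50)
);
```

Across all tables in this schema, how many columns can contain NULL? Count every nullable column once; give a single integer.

drivers: 4 nullable (address, window_end, license, capacity — PK (eta, distance) and explicit NOT NULL columns excluded).
routes: 5 nullable (distance, lat, weight, code, sequence — PK (tracking_no) and explicit NOT NULL columns excluded).
shipments: 6 nullable (shipment_id, fuel, origin, distance, priority, destination — PK (phone, window_end, tracking_no) and explicit NOT NULL columns excluded).
zones: 4 nullable (license, zone_id, status, phone — PK none and explicit NOT NULL columns excluded).
Total: 4 + 5 + 6 + 4 = 19.

19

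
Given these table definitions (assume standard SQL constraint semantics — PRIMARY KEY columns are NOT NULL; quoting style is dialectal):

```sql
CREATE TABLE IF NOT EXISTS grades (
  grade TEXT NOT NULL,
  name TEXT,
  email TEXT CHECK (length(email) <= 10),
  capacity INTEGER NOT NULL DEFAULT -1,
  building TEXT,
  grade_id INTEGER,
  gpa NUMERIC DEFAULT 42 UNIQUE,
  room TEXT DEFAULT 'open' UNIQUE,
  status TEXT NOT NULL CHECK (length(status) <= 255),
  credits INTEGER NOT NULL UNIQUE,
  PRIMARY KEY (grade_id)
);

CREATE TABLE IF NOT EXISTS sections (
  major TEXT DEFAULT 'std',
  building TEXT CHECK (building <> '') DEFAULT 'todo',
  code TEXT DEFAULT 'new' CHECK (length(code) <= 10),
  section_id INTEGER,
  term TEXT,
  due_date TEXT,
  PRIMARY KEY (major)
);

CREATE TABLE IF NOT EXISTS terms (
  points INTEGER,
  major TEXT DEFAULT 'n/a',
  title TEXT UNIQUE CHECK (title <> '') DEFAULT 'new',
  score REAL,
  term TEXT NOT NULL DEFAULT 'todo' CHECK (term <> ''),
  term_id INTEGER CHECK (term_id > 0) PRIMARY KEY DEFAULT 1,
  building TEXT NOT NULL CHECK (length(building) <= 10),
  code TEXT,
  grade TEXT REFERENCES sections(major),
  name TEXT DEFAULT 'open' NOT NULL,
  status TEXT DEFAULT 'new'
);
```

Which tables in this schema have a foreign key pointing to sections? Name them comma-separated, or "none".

- terms.grade references sections(major).

terms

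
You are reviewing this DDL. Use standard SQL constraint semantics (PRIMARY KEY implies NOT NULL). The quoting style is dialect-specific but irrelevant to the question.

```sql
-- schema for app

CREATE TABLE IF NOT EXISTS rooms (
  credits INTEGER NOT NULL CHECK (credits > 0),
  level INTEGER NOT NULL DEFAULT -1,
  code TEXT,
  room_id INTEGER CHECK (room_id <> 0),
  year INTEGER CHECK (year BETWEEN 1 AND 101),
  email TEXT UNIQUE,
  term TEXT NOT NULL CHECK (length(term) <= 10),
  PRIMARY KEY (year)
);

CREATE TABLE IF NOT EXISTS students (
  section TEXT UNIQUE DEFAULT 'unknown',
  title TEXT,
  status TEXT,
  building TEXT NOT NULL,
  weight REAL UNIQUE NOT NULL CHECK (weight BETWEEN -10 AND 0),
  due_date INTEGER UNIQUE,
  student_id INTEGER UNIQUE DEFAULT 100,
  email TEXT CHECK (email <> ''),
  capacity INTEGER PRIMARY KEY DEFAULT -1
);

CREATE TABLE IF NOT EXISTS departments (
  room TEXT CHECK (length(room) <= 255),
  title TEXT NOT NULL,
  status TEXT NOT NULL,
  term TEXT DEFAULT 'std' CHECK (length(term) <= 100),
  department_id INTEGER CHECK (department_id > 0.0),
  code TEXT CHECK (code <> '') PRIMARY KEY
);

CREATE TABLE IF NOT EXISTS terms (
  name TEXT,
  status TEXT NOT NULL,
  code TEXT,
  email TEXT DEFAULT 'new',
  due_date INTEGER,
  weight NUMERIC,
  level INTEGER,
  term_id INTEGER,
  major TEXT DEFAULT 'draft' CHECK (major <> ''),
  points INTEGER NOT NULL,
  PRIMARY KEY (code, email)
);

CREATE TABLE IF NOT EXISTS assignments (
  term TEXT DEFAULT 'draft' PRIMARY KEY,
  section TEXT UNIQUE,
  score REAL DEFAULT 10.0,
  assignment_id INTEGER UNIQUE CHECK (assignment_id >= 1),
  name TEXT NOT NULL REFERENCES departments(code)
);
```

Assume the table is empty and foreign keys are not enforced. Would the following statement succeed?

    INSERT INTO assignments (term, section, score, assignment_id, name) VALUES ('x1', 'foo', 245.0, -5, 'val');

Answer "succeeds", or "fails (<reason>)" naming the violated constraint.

fails (CHECK on assignment_id)

The value -5 for assignment_id violates CHECK (assignment_id >= 1).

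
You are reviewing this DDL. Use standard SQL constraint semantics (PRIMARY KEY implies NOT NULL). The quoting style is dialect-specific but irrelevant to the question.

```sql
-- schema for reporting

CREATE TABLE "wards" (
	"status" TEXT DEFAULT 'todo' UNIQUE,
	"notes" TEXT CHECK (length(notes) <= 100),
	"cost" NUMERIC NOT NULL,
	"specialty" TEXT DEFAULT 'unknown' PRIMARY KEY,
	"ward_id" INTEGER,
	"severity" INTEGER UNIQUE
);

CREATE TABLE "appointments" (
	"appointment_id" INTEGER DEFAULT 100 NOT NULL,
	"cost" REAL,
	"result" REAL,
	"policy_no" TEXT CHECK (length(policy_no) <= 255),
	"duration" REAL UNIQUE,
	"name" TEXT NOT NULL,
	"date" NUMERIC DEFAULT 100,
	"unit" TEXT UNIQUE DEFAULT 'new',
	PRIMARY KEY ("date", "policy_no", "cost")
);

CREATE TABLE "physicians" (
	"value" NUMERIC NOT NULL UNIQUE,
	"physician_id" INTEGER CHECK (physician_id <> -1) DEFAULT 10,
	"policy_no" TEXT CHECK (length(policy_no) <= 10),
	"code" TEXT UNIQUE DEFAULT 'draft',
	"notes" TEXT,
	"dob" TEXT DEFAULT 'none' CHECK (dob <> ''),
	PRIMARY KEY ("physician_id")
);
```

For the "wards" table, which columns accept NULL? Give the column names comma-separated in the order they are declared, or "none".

status, notes, ward_id, severity

- status: UNIQUE does not imply NOT NULL → nullable.
- notes: CHECK does not forbid NULL (a CHECK constraint passes when its expression is NULL) → nullable.
- cost: declared NOT NULL → not nullable.
- specialty: part of the PRIMARY KEY, which implies NOT NULL → not nullable.
- ward_id: no NOT NULL constraint applies → nullable.
- severity: UNIQUE does not imply NOT NULL → nullable.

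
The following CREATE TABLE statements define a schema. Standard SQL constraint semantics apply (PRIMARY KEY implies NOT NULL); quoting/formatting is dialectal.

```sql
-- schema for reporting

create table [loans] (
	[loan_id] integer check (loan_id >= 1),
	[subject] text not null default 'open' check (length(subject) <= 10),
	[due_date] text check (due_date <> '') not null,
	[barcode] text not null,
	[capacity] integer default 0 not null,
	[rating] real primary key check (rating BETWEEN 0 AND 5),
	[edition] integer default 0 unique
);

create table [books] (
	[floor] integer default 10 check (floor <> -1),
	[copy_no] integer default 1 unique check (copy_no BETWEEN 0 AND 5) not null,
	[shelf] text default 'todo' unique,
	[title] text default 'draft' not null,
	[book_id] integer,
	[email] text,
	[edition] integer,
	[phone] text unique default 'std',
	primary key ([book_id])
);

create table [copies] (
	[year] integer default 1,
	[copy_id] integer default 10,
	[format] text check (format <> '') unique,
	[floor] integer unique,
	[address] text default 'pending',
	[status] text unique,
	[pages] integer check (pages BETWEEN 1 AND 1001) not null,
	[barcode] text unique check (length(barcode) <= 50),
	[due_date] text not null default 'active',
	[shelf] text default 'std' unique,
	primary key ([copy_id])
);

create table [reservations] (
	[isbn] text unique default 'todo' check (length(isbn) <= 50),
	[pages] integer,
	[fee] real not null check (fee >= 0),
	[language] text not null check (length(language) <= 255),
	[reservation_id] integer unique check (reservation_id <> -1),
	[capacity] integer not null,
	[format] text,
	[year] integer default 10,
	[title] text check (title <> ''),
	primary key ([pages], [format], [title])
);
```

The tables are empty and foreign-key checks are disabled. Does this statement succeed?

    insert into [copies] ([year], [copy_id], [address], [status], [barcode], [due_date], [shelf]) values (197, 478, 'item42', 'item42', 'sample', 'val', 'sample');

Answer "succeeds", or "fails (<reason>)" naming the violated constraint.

fails (NOT NULL on pages)

pages is omitted from the column list and has no DEFAULT, so it would receive NULL.
But pages is declared NOT NULL.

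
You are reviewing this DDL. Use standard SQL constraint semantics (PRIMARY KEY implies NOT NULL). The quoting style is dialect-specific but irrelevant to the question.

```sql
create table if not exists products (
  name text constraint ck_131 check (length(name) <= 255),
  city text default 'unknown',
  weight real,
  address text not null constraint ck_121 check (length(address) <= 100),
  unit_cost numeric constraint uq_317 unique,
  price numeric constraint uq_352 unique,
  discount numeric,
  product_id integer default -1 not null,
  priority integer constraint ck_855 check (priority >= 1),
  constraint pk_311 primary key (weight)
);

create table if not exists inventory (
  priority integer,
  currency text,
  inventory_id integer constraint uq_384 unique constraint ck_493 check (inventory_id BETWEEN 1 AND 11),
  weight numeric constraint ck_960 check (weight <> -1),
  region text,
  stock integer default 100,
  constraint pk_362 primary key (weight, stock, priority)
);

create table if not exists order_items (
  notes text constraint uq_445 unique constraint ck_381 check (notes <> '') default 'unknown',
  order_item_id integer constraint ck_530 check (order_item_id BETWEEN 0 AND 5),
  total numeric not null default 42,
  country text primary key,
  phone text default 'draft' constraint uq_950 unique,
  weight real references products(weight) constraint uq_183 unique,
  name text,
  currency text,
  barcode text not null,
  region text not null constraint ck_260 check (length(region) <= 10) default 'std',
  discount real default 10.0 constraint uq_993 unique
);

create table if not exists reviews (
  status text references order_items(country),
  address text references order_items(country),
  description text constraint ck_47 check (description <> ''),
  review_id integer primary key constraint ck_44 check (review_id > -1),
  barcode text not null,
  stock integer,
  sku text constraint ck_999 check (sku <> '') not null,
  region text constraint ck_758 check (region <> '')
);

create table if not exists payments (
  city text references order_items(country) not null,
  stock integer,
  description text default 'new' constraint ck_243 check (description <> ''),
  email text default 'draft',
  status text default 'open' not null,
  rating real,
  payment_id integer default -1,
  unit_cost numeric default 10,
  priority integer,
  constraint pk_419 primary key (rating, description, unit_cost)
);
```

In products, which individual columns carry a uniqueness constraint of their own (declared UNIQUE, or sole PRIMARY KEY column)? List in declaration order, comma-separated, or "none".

- name: no UNIQUE or single-column PK constraint.
- city: no UNIQUE or single-column PK constraint.
- weight: single-column PRIMARY KEY → unique.
- address: no UNIQUE or single-column PK constraint.
- unit_cost: declared UNIQUE → unique.
- price: declared UNIQUE → unique.
- discount: no UNIQUE or single-column PK constraint.
- product_id: no UNIQUE or single-column PK constraint.
- priority: no UNIQUE or single-column PK constraint.

weight, unit_cost, price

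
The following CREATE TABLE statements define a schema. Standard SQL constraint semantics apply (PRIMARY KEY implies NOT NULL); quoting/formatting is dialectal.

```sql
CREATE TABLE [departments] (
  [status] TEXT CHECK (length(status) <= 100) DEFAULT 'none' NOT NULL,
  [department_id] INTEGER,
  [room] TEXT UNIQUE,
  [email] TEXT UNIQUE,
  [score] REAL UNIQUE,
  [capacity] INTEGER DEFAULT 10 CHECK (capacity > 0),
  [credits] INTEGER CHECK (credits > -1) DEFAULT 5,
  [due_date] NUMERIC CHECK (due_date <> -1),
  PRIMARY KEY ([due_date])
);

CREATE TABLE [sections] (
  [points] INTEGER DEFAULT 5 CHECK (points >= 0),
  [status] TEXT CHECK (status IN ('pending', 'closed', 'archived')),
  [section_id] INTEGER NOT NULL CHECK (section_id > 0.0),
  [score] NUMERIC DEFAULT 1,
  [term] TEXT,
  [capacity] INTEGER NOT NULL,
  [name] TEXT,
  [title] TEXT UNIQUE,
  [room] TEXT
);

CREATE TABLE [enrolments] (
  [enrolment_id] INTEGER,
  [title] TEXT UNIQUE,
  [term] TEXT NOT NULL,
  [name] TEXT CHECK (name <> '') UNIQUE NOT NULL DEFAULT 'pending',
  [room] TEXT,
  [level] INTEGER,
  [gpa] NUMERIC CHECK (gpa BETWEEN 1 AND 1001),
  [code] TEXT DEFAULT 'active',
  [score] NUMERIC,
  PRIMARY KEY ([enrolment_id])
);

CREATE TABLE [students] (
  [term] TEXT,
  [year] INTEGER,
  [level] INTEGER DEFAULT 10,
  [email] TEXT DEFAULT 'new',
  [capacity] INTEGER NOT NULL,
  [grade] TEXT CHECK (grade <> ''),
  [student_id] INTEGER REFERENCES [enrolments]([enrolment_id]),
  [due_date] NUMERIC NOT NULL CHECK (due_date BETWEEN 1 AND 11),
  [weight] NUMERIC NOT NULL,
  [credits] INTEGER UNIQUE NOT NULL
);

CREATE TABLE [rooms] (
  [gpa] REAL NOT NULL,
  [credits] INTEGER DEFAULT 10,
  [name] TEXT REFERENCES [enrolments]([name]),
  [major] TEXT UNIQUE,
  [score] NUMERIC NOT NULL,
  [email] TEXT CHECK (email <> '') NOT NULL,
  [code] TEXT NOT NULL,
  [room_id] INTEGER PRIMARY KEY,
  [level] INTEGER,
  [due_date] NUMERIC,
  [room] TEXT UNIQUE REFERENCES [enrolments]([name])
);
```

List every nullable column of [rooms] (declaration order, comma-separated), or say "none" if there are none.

credits, name, major, level, due_date, room

- gpa: declared NOT NULL → not nullable.
- credits: DEFAULT only fills an omitted column; an explicit NULL is still allowed → nullable.
- name: a foreign key column may be NULL unless separately constrained → nullable.
- major: UNIQUE does not imply NOT NULL → nullable.
- score: declared NOT NULL → not nullable.
- email: declared NOT NULL → not nullable.
- code: declared NOT NULL → not nullable.
- room_id: part of the PRIMARY KEY, which implies NOT NULL → not nullable.
- level: no NOT NULL constraint applies → nullable.
- due_date: no NOT NULL constraint applies → nullable.
- room: a foreign key column may be NULL unless separately constrained → nullable.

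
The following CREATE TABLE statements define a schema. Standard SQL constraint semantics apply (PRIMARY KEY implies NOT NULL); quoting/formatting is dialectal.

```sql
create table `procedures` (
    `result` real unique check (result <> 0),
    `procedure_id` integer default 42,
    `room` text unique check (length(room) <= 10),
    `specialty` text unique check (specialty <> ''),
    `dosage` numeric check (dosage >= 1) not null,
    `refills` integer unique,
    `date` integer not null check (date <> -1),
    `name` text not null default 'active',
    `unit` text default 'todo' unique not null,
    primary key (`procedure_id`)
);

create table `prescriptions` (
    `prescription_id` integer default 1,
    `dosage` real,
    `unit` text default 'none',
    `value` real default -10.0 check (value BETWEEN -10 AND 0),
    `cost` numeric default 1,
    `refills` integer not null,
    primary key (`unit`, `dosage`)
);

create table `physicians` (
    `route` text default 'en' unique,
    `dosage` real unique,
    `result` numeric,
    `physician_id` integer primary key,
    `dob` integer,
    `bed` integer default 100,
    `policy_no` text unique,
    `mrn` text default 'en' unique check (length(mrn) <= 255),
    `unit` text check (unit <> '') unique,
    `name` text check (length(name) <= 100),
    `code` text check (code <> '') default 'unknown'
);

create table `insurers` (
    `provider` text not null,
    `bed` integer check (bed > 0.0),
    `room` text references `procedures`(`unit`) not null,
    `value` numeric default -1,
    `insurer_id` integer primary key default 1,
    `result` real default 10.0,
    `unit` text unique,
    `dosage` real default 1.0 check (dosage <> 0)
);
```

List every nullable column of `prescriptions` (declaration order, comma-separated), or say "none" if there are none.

prescription_id, value, cost

- prescription_id: DEFAULT only fills an omitted column; an explicit NULL is still allowed → nullable.
- dosage: part of the PRIMARY KEY, which implies NOT NULL → not nullable.
- unit: part of the PRIMARY KEY, which implies NOT NULL → not nullable.
- value: CHECK does not forbid NULL (a CHECK constraint passes when its expression is NULL) → nullable.
- cost: DEFAULT only fills an omitted column; an explicit NULL is still allowed → nullable.
- refills: declared NOT NULL → not nullable.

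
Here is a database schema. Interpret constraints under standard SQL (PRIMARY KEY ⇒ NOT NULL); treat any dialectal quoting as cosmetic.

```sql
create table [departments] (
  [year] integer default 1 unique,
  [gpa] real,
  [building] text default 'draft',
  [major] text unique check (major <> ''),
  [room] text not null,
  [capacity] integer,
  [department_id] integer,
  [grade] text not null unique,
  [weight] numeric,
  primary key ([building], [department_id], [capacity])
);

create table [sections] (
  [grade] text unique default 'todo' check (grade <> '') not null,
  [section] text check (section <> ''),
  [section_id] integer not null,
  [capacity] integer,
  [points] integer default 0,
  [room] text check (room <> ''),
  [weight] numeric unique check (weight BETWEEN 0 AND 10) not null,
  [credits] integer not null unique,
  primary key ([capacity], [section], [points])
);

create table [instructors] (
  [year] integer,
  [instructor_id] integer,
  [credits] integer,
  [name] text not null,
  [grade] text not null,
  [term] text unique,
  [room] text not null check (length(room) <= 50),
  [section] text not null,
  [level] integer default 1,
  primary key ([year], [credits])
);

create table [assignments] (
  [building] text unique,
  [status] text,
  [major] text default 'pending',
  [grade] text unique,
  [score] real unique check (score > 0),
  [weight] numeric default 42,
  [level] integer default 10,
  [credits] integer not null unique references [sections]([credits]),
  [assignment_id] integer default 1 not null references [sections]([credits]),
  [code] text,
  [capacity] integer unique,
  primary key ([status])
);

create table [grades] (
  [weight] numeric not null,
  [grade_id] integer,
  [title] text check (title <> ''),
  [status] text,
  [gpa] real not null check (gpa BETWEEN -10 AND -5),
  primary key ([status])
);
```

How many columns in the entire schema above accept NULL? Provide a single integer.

18

departments: 4 nullable (year, gpa, major, weight — PK (building, department_id, capacity) and explicit NOT NULL columns excluded).
sections: 1 nullable (room — PK (capacity, section, points) and explicit NOT NULL columns excluded).
instructors: 3 nullable (instructor_id, term, level — PK (year, credits) and explicit NOT NULL columns excluded).
assignments: 8 nullable (building, major, grade, score, weight, level, code, capacity — PK (status) and explicit NOT NULL columns excluded).
grades: 2 nullable (grade_id, title — PK (status) and explicit NOT NULL columns excluded).
Total: 4 + 1 + 3 + 8 + 2 = 18.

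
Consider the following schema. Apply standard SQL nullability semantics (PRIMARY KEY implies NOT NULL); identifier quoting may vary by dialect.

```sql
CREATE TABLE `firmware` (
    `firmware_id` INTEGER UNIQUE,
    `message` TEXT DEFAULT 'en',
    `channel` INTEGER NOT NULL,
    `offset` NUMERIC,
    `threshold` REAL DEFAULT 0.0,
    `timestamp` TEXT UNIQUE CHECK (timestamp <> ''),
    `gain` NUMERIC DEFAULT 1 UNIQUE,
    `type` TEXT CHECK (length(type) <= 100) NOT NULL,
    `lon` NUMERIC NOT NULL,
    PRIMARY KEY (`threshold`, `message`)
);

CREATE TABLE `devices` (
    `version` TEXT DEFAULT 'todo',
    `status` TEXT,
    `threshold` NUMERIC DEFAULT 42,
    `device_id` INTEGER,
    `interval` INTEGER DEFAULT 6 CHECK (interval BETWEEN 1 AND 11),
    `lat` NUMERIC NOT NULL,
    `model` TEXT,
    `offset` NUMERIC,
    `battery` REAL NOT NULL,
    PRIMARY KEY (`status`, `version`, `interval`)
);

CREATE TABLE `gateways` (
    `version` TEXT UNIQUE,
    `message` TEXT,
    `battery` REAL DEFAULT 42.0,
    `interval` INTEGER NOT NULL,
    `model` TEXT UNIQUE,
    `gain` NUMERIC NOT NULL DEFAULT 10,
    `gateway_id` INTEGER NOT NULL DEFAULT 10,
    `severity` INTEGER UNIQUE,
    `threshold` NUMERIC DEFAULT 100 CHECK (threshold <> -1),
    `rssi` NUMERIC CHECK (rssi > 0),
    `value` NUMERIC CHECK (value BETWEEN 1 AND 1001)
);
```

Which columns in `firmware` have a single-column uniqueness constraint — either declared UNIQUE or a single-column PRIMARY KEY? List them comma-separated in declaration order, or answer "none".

firmware_id, timestamp, gain

- firmware_id: declared UNIQUE → unique.
- message: part of a composite PRIMARY KEY — only the tuple is unique, not this column on its own.
- channel: no UNIQUE or single-column PK constraint.
- offset: no UNIQUE or single-column PK constraint.
- threshold: part of a composite PRIMARY KEY — only the tuple is unique, not this column on its own.
- timestamp: declared UNIQUE → unique.
- gain: declared UNIQUE → unique.
- type: no UNIQUE or single-column PK constraint.
- lon: no UNIQUE or single-column PK constraint.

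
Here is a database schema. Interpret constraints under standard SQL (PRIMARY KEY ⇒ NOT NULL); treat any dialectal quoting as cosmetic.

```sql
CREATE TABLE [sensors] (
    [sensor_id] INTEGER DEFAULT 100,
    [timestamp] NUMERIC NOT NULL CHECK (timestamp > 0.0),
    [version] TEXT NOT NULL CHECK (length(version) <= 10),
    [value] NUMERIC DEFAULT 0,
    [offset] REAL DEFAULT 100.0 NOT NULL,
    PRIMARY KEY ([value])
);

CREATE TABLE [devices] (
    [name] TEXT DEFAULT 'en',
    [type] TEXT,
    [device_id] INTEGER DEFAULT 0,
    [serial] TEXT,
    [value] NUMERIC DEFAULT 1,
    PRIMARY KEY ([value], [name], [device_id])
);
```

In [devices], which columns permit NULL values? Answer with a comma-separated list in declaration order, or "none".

- name: part of the PRIMARY KEY, which implies NOT NULL → not nullable.
- type: no NOT NULL constraint applies → nullable.
- device_id: part of the PRIMARY KEY, which implies NOT NULL → not nullable.
- serial: no NOT NULL constraint applies → nullable.
- value: part of the PRIMARY KEY, which implies NOT NULL → not nullable.

type, serial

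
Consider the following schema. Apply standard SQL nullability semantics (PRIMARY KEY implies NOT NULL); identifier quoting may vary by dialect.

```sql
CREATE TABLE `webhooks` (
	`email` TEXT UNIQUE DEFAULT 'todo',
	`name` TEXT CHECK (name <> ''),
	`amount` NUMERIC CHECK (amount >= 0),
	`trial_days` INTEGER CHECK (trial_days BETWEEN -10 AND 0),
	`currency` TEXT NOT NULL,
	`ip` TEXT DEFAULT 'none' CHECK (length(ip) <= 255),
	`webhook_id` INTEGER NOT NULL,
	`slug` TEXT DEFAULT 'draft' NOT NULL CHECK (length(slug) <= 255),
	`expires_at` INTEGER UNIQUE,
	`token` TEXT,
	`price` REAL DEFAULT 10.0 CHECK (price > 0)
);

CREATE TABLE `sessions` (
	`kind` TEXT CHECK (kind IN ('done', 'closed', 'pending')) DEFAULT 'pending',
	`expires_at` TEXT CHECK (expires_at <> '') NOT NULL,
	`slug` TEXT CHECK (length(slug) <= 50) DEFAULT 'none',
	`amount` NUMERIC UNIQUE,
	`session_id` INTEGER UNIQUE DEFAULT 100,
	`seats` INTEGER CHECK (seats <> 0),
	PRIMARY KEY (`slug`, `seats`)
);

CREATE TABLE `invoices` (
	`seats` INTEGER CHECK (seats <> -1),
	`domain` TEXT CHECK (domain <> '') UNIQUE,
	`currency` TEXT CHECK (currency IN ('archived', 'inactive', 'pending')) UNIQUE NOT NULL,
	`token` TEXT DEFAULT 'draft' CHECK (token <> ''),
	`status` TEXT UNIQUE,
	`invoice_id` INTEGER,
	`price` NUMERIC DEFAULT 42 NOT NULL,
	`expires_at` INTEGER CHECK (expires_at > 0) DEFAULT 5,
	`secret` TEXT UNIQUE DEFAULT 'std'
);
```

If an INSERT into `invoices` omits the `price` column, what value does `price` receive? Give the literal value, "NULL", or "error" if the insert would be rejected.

price has an explicit DEFAULT 42.
When the column is omitted from an INSERT, that default is used.

42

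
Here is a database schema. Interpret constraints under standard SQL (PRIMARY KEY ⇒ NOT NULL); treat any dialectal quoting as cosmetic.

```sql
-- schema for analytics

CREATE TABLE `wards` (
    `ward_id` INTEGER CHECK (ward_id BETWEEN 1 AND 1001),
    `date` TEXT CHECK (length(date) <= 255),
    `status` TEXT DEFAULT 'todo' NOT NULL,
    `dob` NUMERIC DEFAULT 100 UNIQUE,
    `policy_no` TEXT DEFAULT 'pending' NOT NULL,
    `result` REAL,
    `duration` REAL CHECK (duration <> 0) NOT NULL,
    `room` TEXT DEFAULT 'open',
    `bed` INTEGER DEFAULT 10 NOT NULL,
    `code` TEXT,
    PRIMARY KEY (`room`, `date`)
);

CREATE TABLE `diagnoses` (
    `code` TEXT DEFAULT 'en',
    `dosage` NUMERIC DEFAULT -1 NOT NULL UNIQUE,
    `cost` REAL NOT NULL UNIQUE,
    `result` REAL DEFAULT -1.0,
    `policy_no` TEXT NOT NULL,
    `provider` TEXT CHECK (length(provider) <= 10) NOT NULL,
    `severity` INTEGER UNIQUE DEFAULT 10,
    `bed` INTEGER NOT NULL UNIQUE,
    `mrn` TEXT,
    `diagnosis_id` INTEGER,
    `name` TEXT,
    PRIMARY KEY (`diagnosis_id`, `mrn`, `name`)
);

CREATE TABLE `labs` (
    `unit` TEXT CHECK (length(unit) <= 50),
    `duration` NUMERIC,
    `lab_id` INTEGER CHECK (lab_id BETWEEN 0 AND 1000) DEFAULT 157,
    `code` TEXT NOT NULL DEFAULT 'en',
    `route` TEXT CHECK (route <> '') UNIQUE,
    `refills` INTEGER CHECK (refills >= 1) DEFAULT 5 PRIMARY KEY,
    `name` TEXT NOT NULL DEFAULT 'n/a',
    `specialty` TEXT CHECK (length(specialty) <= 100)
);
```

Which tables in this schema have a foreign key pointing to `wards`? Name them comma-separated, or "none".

none

No REFERENCES clause anywhere in the schema names wards.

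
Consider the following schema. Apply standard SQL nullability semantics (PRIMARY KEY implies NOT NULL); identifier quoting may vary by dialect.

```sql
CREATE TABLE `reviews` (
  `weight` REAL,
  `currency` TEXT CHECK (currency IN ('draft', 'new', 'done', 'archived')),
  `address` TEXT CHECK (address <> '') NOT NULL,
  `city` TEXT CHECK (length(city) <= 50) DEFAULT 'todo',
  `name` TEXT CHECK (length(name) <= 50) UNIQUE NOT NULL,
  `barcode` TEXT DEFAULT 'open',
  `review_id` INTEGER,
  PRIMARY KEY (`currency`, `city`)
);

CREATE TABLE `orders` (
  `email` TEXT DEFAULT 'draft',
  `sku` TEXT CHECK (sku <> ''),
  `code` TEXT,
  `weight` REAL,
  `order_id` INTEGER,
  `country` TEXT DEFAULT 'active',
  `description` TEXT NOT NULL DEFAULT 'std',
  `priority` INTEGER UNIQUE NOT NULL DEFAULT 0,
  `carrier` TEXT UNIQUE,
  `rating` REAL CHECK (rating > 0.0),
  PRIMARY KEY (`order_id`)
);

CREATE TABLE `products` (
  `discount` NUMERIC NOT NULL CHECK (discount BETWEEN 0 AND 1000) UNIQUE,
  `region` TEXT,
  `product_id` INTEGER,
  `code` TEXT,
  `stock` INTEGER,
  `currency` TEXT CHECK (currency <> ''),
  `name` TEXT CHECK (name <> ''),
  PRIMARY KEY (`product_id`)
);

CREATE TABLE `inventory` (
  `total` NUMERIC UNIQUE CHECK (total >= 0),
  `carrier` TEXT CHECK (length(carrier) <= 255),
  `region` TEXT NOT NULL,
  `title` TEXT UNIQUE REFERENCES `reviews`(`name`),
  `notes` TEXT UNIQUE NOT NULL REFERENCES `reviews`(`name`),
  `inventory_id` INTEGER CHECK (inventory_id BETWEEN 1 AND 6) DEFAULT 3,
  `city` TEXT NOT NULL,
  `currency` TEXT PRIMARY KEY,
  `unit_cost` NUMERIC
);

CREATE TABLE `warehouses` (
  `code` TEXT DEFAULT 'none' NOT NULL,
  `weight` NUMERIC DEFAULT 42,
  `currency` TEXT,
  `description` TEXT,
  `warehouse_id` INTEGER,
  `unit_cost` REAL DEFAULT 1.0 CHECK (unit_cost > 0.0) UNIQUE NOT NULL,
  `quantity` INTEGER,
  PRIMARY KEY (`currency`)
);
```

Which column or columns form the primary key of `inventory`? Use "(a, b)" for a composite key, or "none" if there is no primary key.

currency

currency is declared PRIMARY KEY inline on the column.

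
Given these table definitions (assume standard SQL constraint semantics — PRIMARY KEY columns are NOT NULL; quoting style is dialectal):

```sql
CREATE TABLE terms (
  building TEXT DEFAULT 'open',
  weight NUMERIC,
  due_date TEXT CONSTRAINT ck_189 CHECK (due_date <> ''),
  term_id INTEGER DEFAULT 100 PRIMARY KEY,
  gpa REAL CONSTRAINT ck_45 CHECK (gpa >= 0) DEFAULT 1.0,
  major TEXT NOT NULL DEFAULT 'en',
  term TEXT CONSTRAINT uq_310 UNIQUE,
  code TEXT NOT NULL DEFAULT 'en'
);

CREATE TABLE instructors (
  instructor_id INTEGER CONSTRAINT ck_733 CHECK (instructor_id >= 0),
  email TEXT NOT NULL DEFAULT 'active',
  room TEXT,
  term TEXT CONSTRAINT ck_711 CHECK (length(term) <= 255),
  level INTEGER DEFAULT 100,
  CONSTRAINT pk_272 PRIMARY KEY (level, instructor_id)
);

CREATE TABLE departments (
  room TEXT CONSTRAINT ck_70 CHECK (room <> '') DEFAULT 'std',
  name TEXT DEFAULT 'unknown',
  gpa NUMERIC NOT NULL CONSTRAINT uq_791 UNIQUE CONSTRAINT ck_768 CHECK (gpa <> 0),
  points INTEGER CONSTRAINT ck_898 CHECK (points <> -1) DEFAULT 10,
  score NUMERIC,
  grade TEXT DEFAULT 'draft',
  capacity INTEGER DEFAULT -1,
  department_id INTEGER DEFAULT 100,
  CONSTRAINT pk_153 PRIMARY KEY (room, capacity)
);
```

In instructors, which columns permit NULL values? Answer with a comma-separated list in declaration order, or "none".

- instructor_id: part of the PRIMARY KEY, which implies NOT NULL → not nullable.
- email: declared NOT NULL → not nullable.
- room: no NOT NULL constraint applies → nullable.
- term: CHECK does not forbid NULL (a CHECK constraint passes when its expression is NULL) → nullable.
- level: part of the PRIMARY KEY, which implies NOT NULL → not nullable.

room, term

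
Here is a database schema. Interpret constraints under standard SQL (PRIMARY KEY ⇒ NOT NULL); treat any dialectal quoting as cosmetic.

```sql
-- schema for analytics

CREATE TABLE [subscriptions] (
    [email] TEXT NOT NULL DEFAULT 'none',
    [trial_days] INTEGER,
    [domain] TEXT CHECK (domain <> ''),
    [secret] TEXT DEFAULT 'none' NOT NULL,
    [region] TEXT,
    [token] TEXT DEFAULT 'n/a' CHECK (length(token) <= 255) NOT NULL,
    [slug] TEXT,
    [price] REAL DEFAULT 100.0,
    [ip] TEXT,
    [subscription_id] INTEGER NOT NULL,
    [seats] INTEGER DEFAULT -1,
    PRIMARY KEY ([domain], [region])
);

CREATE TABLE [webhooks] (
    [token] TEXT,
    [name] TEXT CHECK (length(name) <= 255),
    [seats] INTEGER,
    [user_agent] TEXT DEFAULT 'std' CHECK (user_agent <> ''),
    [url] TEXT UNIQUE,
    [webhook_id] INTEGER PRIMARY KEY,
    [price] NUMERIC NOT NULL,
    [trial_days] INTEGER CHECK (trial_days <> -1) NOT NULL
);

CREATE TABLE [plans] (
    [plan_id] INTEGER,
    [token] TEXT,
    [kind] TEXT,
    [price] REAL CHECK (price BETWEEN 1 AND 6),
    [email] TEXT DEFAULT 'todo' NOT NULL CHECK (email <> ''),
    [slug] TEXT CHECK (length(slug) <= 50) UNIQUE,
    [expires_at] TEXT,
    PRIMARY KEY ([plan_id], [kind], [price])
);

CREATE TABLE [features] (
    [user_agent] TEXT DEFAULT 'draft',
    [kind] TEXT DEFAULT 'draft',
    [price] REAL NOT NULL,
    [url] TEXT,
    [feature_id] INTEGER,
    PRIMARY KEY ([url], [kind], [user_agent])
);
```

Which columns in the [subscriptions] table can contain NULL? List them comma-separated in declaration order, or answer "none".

- email: declared NOT NULL → not nullable.
- trial_days: no NOT NULL constraint applies → nullable.
- domain: part of the PRIMARY KEY, which implies NOT NULL → not nullable.
- secret: declared NOT NULL → not nullable.
- region: part of the PRIMARY KEY, which implies NOT NULL → not nullable.
- token: declared NOT NULL → not nullable.
- slug: no NOT NULL constraint applies → nullable.
- price: DEFAULT only fills an omitted column; an explicit NULL is still allowed → nullable.
- ip: no NOT NULL constraint applies → nullable.
- subscription_id: declared NOT NULL → not nullable.
- seats: DEFAULT only fills an omitted column; an explicit NULL is still allowed → nullable.

trial_days, slug, price, ip, seats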